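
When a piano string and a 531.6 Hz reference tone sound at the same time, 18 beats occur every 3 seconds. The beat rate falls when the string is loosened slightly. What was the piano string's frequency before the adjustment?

537.6 Hz

Beat frequency = 18/3 = 6 Hz.
|f − 531.6| = 6, so the piano string was at either 525.6 Hz or 537.6 Hz.
Reducing tension lowers a string's frequency; the adjustment lowers the piano string's frequency.
The beat rate fell, so the adjustment moved the piano string toward 531.6 Hz — it must have started above the reference.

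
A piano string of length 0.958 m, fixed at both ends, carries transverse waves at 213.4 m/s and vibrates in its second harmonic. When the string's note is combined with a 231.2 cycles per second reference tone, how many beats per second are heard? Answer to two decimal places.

8.44 Hz

For a string fixed at both ends, f_n = n·v/(2L) = 2·213.4/(2·0.958) = 222.7557 Hz.
f_beat = |222.7557 − 231.2| = 8.44 Hz.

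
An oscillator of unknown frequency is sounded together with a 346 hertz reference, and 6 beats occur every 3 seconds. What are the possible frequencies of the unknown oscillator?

344 Hz or 348 Hz

Beat frequency = 6/3 = 2 Hz.
|f − 346| = 2, so f = 346 ± 2.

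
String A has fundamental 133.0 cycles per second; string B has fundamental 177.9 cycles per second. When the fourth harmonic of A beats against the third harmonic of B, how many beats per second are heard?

Fourth harmonic of the first: 4·133.0 = 532.0 Hz.
Third harmonic of the second: 3·177.9 = 533.7 Hz.
f_beat = |532.0 − 533.7| = 1.7 Hz.

1.7 Hz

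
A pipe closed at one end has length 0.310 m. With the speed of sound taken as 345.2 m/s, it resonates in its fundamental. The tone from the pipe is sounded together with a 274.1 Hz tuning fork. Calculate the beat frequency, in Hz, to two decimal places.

Closed pipe (odd harmonics): f_n = n·v/(4L) = 1·345.2/(4·0.310) = 278.3871 Hz.
f_beat = |278.3871 − 274.1| = 4.29 Hz.

4.29 Hz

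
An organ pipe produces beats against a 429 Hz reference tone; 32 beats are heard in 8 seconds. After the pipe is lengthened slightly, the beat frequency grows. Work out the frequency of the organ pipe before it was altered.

425 Hz

Beat frequency = 32/8 = 4 Hz.
|f − 429| = 4, so the organ pipe was at either 425 Hz or 433 Hz.
A longer pipe has a lower fundamental; the adjustment lowers the organ pipe's frequency.
The beat rate rose, so the adjustment moved the organ pipe further from 429 Hz — it was already below the reference.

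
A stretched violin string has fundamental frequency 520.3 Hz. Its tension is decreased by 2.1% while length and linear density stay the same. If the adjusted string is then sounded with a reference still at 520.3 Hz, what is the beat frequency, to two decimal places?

5.49 Hz

For a string, f ∝ √T, so the new frequency is 520.3·√0.979 = 514.8079 Hz.
f_beat = |514.8079 − 520.3| = 5.49 Hz.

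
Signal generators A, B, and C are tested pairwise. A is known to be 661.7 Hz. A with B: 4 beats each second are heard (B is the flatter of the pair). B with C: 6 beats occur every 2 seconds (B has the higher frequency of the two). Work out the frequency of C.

654.7 Hz

B is below A, so f_B = 661.7 − 4 = 657.7 Hz.
B–C: Beat frequency = 6/2 = 3 Hz.
C is below B, so f_C = 657.7 − 3 = 654.7 Hz.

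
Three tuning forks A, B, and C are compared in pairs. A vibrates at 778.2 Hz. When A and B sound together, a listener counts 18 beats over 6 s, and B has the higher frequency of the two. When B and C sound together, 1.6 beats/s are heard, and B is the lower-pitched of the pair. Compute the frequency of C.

A–B: Beat frequency = 18/6 = 3 Hz.
B is above A, so f_B = 778.2 + 3 = 781.2 Hz.
C is above B, so f_C = 781.2 + 1.6 = 782.8 Hz.

782.8 Hz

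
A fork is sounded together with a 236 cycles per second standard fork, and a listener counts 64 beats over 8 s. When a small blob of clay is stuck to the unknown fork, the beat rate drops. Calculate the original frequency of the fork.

244 Hz

Beat frequency = 64/8 = 8 Hz.
|f − 236| = 8, so the fork was at either 228 Hz or 244 Hz.
Adding mass to a fork lowers its frequency; the adjustment lowers the fork's frequency.
The beat rate fell, so the adjustment moved the fork toward 236 Hz — it must have started above the reference.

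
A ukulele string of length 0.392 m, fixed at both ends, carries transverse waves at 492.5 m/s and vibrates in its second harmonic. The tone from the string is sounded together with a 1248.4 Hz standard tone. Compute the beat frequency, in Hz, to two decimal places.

For a string fixed at both ends, f_n = n·v/(2L) = 2·492.5/(2·0.392) = 1256.3776 Hz.
f_beat = |1256.3776 − 1248.4| = 7.98 Hz.

7.98 Hz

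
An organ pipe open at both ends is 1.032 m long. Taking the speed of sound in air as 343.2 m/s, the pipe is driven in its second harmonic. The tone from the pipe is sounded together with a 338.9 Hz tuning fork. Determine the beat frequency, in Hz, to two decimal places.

Open pipe: f_n = n·v/(2L) = 2·343.2/(2·1.032) = 332.5581 Hz.
f_beat = |332.5581 − 338.9| = 6.34 Hz.

6.34 Hz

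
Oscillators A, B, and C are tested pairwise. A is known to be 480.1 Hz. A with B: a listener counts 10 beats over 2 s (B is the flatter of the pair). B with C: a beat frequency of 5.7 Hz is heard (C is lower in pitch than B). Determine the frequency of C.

A–B: Beat frequency = 10/2 = 5 Hz.
B is below A, so f_B = 480.1 − 5 = 475.1 Hz.
C is below B, so f_C = 475.1 − 5.7 = 469.4 Hz.

469.4 Hz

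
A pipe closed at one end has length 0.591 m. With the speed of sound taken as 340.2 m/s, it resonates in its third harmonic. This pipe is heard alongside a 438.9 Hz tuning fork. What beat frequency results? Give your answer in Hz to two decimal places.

7.17 Hz

Closed pipe (odd harmonics): f_n = n·v/(4L) = 3·340.2/(4·0.591) = 431.7259 Hz.
f_beat = |431.7259 − 438.9| = 7.17 Hz.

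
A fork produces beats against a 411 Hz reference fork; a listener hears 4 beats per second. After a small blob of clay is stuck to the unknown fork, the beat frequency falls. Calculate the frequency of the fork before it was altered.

|f − 411| = 4, so the fork was at either 407 Hz or 415 Hz.
Adding mass to a fork lowers its frequency; the adjustment lowers the fork's frequency.
The beat rate fell, so the adjustment moved the fork toward 411 Hz — it must have started above the reference.

415 Hz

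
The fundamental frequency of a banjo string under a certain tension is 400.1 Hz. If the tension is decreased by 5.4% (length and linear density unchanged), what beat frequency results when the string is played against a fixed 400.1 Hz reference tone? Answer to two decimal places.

10.95 Hz

For a string, f ∝ √T, so the new frequency is 400.1·√0.946 = 389.1474 Hz.
f_beat = |389.1474 − 400.1| = 10.95 Hz.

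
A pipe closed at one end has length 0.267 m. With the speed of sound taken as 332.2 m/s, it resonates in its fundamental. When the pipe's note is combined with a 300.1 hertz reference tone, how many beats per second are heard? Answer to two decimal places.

Closed pipe (odd harmonics): f_n = n·v/(4L) = 1·332.2/(4·0.267) = 311.0487 Hz.
f_beat = |311.0487 − 300.1| = 10.95 Hz.

10.95 Hz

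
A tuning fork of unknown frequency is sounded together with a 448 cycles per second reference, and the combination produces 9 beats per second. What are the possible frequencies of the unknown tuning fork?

439 Hz or 457 Hz

|f − 448| = 9, so f = 448 ± 9.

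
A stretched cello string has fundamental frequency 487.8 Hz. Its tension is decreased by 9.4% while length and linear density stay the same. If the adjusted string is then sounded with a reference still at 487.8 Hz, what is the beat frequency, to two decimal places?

For a string, f ∝ √T, so the new frequency is 487.8·√0.906 = 464.3077 Hz.
f_beat = |464.3077 − 487.8| = 23.49 Hz.

23.49 Hz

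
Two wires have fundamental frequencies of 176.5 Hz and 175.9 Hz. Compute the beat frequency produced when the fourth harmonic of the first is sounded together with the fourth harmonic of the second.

2.4 Hz

Fourth harmonic of the first: 4·176.5 = 706.0 Hz.
Fourth harmonic of the second: 4·175.9 = 703.6 Hz.
f_beat = |706.0 − 703.6| = 2.4 Hz.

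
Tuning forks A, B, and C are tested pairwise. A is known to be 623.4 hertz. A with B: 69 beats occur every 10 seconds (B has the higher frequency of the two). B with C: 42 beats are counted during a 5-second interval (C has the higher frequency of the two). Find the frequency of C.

638.7 Hz

A–B: Beat frequency = 69/10 = 6.9 Hz.
B is above A, so f_B = 623.4 + 6.9 = 630.3 Hz.
B–C: Beat frequency = 42/5 = 8.4 Hz.
C is above B, so f_C = 630.3 + 8.4 = 638.7 Hz.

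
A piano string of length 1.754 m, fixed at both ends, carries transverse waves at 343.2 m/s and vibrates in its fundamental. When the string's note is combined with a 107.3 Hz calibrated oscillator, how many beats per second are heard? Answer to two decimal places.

9.47 Hz

For a string fixed at both ends, f_n = n·v/(2L) = 1·343.2/(2·1.754) = 97.8335 Hz.
f_beat = |97.8335 − 107.3| = 9.47 Hz.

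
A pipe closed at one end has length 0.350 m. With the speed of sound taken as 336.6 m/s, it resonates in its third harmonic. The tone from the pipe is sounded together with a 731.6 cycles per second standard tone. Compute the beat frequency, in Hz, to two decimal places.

Closed pipe (odd harmonics): f_n = n·v/(4L) = 3·336.6/(4·0.350) = 721.2857 Hz.
f_beat = |721.2857 − 731.6| = 10.31 Hz.

10.31 Hz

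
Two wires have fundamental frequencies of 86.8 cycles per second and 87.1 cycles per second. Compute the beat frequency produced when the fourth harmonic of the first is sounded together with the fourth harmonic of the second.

1.2 Hz

Fourth harmonic of the first: 4·86.8 = 347.2 Hz.
Fourth harmonic of the second: 4·87.1 = 348.4 Hz.
f_beat = |347.2 − 348.4| = 1.2 Hz.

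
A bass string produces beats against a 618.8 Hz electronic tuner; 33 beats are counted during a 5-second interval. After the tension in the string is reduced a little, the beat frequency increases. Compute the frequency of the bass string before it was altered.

612.2 Hz

Beat frequency = 33/5 = 6.6 Hz.
|f − 618.8| = 6.6, so the bass string was at either 612.2 Hz or 625.4 Hz.
Lower tension means lower frequency; the adjustment lowers the bass string's frequency.
The beat rate rose, so the adjustment moved the bass string further from 618.8 Hz — it was already below the reference.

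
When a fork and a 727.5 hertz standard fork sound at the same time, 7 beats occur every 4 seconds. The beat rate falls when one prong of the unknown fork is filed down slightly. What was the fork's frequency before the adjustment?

725.75 Hz

Beat frequency = 7/4 = 1.75 Hz.
|f − 727.5| = 1.75, so the fork was at either 725.75 Hz or 729.25 Hz.
Filing a prong removes mass and raises the fork's frequency; the adjustment raises the fork's frequency.
The beat rate fell, so the adjustment moved the fork toward 727.5 Hz — it must have started below the reference.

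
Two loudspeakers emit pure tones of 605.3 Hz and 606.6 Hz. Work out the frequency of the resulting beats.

Beats arise from superposition of two nearby frequencies; the beat rate is |f₁ − f₂|.
|605.3 − 606.6| = 1.3 Hz.

1.3 Hz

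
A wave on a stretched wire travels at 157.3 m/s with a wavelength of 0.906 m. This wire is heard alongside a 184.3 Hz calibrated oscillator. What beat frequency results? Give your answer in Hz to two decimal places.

10.68 Hz

Source frequency f = v/λ = 157.3/0.906 = 173.6203 Hz.
f_beat = |173.6203 − 184.3| = 10.68 Hz.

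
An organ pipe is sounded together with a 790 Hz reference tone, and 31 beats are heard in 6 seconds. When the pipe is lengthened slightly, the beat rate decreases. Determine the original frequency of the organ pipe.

Beat frequency = 31/6 = 5.1667 Hz.
|f − 790| = 5.1667, so the organ pipe was at either 784.8333 Hz or 795.1667 Hz.
A longer pipe has a lower fundamental; the adjustment lowers the organ pipe's frequency.
The beat rate fell, so the adjustment moved the organ pipe toward 790 Hz — it must have started above the reference.

795.1667 Hz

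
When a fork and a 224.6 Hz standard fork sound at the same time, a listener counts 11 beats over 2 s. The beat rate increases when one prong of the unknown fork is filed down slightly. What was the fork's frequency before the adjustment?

230.1 Hz

Beat frequency = 11/2 = 5.5 Hz.
|f − 224.6| = 5.5, so the fork was at either 219.1 Hz or 230.1 Hz.
Filing a prong removes mass and raises the fork's frequency; the adjustment raises the fork's frequency.
The beat rate rose, so the adjustment moved the fork further from 224.6 Hz — it was already above the reference.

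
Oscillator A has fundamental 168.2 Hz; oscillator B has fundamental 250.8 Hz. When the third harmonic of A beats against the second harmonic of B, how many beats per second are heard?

Third harmonic of the first: 3·168.2 = 504.6 Hz.
Second harmonic of the second: 2·250.8 = 501.6 Hz.
f_beat = |504.6 − 501.6| = 3.0 Hz.

3.0 Hz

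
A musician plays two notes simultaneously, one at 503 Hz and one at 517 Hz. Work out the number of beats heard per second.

Beats arise from superposition of two nearby frequencies; the beat rate is |f₁ − f₂|.
|503 − 517| = 14 Hz.

14 Hz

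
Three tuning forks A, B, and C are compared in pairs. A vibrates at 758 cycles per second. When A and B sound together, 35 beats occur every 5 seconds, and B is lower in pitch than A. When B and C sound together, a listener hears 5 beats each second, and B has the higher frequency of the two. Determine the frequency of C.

746 Hz

A–B: Beat frequency = 35/5 = 7 Hz.
B is below A, so f_B = 758 − 7 = 751 Hz.
C is below B, so f_C = 751 − 5 = 746 Hz.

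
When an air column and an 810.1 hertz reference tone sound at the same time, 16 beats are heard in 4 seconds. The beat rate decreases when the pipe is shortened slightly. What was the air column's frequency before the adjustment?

806.1 Hz

Beat frequency = 16/4 = 4 Hz.
|f − 810.1| = 4, so the air column was at either 806.1 Hz or 814.1 Hz.
A shorter pipe has a higher fundamental; the adjustment raises the air column's frequency.
The beat rate fell, so the adjustment moved the air column toward 810.1 Hz — it must have started below the reference.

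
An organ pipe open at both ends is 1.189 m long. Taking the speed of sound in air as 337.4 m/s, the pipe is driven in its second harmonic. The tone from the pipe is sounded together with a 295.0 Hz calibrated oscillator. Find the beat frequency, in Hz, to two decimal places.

11.23 Hz

Open pipe: f_n = n·v/(2L) = 2·337.4/(2·1.189) = 283.7679 Hz.
f_beat = |283.7679 − 295.0| = 11.23 Hz.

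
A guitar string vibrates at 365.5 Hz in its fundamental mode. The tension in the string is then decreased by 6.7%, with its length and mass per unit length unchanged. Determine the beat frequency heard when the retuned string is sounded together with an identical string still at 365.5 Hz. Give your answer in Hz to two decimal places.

12.46 Hz

For a string, f ∝ √T, so the new frequency is 365.5·√0.933 = 353.0435 Hz.
f_beat = |353.0435 − 365.5| = 12.46 Hz.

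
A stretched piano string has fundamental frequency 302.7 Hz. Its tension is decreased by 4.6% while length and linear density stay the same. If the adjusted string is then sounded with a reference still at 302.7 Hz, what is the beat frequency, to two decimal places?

7.04 Hz

For a string, f ∝ √T, so the new frequency is 302.7·√0.954 = 295.6559 Hz.
f_beat = |295.6559 − 302.7| = 7.04 Hz.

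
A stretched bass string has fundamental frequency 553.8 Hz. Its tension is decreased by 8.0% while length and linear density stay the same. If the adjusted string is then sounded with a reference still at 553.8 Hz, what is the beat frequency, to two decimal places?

For a string, f ∝ √T, so the new frequency is 553.8·√0.920 = 531.1863 Hz.
f_beat = |531.1863 − 553.8| = 22.61 Hz.

22.61 Hz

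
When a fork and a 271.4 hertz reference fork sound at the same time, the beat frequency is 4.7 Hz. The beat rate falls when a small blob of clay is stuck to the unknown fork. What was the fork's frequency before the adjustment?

|f − 271.4| = 4.7, so the fork was at either 266.7 Hz or 276.1 Hz.
Adding mass to a fork lowers its frequency; the adjustment lowers the fork's frequency.
The beat rate fell, so the adjustment moved the fork toward 271.4 Hz — it must have started above the reference.

276.1 Hz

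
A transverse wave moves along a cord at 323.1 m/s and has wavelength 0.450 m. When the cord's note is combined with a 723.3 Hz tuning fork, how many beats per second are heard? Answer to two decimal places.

5.30 Hz

Source frequency f = v/λ = 323.1/0.450 = 718.0000 Hz.
f_beat = |718.0000 − 723.3| = 5.30 Hz.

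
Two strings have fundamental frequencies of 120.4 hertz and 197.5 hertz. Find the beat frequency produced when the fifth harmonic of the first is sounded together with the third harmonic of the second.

Fifth harmonic of the first: 5·120.4 = 602.0 Hz.
Third harmonic of the second: 3·197.5 = 592.5 Hz.
f_beat = |602.0 − 592.5| = 9.5 Hz.

9.5 Hz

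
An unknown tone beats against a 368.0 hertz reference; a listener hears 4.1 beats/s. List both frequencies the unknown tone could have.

363.9 Hz or 372.1 Hz

|f − 368.0| = 4.1, so f = 368.0 ± 4.1.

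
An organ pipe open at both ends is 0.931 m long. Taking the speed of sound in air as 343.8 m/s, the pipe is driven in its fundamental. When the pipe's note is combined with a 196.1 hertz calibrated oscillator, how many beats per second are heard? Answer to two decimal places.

11.46 Hz

Open pipe: f_n = n·v/(2L) = 1·343.8/(2·0.931) = 184.6402 Hz.
f_beat = |184.6402 − 196.1| = 11.46 Hz.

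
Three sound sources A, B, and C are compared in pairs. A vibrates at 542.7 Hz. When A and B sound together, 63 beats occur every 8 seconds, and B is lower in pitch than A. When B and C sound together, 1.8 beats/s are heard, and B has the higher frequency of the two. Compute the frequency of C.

A–B: Beat frequency = 63/8 = 7.875 Hz.
B is below A, so f_B = 542.7 − 7.875 = 534.825 Hz.
C is below B, so f_C = 534.825 − 1.8 = 533.025 Hz.

533.025 Hz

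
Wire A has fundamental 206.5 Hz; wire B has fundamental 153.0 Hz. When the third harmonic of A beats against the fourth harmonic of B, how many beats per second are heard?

Third harmonic of the first: 3·206.5 = 619.5 Hz.
Fourth harmonic of the second: 4·153.0 = 612.0 Hz.
f_beat = |619.5 − 612.0| = 7.5 Hz.

7.5 Hz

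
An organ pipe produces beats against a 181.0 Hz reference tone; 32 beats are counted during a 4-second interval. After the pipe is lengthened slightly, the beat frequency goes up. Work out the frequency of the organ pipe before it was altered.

173 Hz

Beat frequency = 32/4 = 8 Hz.
|f − 181.0| = 8, so the organ pipe was at either 173 Hz or 189 Hz.
A longer pipe has a lower fundamental; the adjustment lowers the organ pipe's frequency.
The beat rate rose, so the adjustment moved the organ pipe further from 181.0 Hz — it was already below the reference.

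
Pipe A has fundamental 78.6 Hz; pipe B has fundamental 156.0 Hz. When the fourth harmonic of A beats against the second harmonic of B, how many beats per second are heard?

Fourth harmonic of the first: 4·78.6 = 314.4 Hz.
Second harmonic of the second: 2·156.0 = 312.0 Hz.
f_beat = |314.4 − 312.0| = 2.4 Hz.

2.4 Hz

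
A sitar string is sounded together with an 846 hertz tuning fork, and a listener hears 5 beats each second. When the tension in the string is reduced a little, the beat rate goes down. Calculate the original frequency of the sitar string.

851 Hz

|f − 846| = 5, so the sitar string was at either 841 Hz or 851 Hz.
Lower tension means lower frequency; the adjustment lowers the sitar string's frequency.
The beat rate fell, so the adjustment moved the sitar string toward 846 Hz — it must have started above the reference.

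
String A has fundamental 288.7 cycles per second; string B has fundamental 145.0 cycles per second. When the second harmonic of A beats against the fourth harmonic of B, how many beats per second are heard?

2.6 Hz

Second harmonic of the first: 2·288.7 = 577.4 Hz.
Fourth harmonic of the second: 4·145.0 = 580.0 Hz.
f_beat = |577.4 − 580.0| = 2.6 Hz.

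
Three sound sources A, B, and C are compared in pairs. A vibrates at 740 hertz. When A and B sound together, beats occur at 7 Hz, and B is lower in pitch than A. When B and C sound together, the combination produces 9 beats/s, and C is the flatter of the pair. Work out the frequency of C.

B is below A, so f_B = 740 − 7 = 733 Hz.
C is below B, so f_C = 733 − 9 = 724 Hz.

724 Hz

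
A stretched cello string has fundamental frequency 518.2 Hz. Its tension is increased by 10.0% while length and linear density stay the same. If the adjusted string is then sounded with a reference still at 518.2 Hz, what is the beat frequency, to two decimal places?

25.29 Hz

For a string, f ∝ √T, so the new frequency is 518.2·√1.100 = 543.4927 Hz.
f_beat = |543.4927 − 518.2| = 25.29 Hz.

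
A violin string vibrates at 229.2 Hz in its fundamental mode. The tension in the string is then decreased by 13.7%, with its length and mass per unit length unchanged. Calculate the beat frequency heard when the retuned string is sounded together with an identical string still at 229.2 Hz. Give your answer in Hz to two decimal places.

For a string, f ∝ √T, so the new frequency is 229.2·√0.863 = 212.9217 Hz.
f_beat = |212.9217 − 229.2| = 16.28 Hz.

16.28 Hz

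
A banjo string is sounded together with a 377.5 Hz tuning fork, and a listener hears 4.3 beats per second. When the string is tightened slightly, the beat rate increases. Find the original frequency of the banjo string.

381.8 Hz

|f − 377.5| = 4.3, so the banjo string was at either 373.2 Hz or 381.8 Hz.
Increasing tension raises a string's frequency; the adjustment raises the banjo string's frequency.
The beat rate rose, so the adjustment moved the banjo string further from 377.5 Hz — it was already above the reference.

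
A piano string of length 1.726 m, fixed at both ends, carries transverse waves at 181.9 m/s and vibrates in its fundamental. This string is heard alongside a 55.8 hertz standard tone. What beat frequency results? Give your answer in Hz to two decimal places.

For a string fixed at both ends, f_n = n·v/(2L) = 1·181.9/(2·1.726) = 52.6941 Hz.
f_beat = |52.6941 − 55.8| = 3.11 Hz.

3.11 Hz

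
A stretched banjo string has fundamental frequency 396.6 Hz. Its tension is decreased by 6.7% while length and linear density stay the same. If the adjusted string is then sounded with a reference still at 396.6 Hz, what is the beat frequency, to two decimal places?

For a string, f ∝ √T, so the new frequency is 396.6·√0.933 = 383.0836 Hz.
f_beat = |383.0836 − 396.6| = 13.52 Hz.

13.52 Hz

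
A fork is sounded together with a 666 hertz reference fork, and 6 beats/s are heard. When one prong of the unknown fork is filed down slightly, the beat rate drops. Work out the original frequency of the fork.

660 Hz

|f − 666| = 6, so the fork was at either 660 Hz or 672 Hz.
Filing a prong removes mass and raises the fork's frequency; the adjustment raises the fork's frequency.
The beat rate fell, so the adjustment moved the fork toward 666 Hz — it must have started below the reference.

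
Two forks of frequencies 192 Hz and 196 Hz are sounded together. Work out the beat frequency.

Beats arise from superposition of two nearby frequencies; the beat rate is |f₁ − f₂|.
|192 − 196| = 4 Hz.

4 Hz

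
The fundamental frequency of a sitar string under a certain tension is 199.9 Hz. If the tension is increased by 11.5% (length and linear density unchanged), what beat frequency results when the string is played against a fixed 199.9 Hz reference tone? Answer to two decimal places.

For a string, f ∝ √T, so the new frequency is 199.9·√1.115 = 211.0815 Hz.
f_beat = |211.0815 − 199.9| = 11.18 Hz.

11.18 Hz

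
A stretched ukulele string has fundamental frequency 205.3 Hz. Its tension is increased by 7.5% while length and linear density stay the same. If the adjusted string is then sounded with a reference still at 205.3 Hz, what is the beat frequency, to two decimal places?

7.56 Hz

For a string, f ∝ √T, so the new frequency is 205.3·√1.075 = 212.8596 Hz.
f_beat = |212.8596 − 205.3| = 7.56 Hz.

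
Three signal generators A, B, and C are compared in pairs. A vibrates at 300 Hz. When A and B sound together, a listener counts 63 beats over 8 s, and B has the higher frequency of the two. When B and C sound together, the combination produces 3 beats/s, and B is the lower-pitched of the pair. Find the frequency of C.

310.875 Hz

A–B: Beat frequency = 63/8 = 7.875 Hz.
B is above A, so f_B = 300 + 7.875 = 307.875 Hz.
C is above B, so f_C = 307.875 + 3 = 310.875 Hz.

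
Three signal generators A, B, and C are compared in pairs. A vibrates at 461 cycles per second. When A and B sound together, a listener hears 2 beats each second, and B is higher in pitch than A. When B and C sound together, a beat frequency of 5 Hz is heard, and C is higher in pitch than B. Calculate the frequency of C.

B is above A, so f_B = 461 + 2 = 463 Hz.
C is above B, so f_C = 463 + 5 = 468 Hz.

468 Hz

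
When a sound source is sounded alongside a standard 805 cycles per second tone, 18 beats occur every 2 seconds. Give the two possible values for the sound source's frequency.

796 Hz or 814 Hz

Beat frequency = 18/2 = 9 Hz.
|f − 805| = 9, so f = 805 ± 9.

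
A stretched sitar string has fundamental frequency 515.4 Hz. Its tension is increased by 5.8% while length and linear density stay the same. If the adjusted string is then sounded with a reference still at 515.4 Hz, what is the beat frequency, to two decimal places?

14.74 Hz

For a string, f ∝ √T, so the new frequency is 515.4·√1.058 = 530.1359 Hz.
f_beat = |530.1359 − 515.4| = 14.74 Hz.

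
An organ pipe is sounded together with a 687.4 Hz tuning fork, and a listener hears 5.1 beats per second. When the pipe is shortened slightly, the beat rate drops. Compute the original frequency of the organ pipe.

682.3 Hz

|f − 687.4| = 5.1, so the organ pipe was at either 682.3 Hz or 692.5 Hz.
A shorter pipe has a higher fundamental; the adjustment raises the organ pipe's frequency.
The beat rate fell, so the adjustment moved the organ pipe toward 687.4 Hz — it must have started below the reference.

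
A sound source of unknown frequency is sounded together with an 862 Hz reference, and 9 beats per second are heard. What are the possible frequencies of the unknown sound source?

|f − 862| = 9, so f = 862 ± 9.

853 Hz or 871 Hz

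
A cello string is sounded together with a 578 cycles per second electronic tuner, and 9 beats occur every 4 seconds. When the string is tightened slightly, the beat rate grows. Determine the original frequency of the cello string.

Beat frequency = 9/4 = 2.25 Hz.
|f − 578| = 2.25, so the cello string was at either 575.75 Hz or 580.25 Hz.
Increasing tension raises a string's frequency; the adjustment raises the cello string's frequency.
The beat rate rose, so the adjustment moved the cello string further from 578 Hz — it was already above the reference.

580.25 Hz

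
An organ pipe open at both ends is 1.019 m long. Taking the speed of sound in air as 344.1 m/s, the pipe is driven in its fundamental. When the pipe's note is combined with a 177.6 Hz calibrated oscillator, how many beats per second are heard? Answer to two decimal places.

Open pipe: f_n = n·v/(2L) = 1·344.1/(2·1.019) = 168.8420 Hz.
f_beat = |168.8420 − 177.6| = 8.76 Hz.

8.76 Hz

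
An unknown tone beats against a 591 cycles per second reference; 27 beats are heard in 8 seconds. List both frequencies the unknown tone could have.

Beat frequency = 27/8 = 3.375 Hz.
|f − 591| = 3.375, so f = 591 ± 3.375.

587.625 Hz or 594.375 Hz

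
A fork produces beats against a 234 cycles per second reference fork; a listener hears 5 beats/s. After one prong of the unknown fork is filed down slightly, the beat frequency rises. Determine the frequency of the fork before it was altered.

|f − 234| = 5, so the fork was at either 229 Hz or 239 Hz.
Filing a prong removes mass and raises the fork's frequency; the adjustment raises the fork's frequency.
The beat rate rose, so the adjustment moved the fork further from 234 Hz — it was already above the reference.

239 Hz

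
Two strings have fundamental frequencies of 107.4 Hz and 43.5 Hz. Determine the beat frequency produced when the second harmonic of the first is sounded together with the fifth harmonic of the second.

2.7 Hz

Second harmonic of the first: 2·107.4 = 214.8 Hz.
Fifth harmonic of the second: 5·43.5 = 217.5 Hz.
f_beat = |214.8 − 217.5| = 2.7 Hz.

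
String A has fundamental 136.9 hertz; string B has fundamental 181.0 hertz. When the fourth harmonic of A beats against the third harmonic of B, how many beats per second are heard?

4.6 Hz

Fourth harmonic of the first: 4·136.9 = 547.6 Hz.
Third harmonic of the second: 3·181.0 = 543.0 Hz.
f_beat = |547.6 − 543.0| = 4.6 Hz.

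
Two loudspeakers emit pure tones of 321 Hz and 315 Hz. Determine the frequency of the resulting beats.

The beat frequency equals the magnitude of the frequency difference.
|321 − 315| = 6 Hz.

6 Hz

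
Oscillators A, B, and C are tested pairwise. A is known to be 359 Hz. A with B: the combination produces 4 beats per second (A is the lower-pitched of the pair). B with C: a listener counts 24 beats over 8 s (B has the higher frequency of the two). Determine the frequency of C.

B is above A, so f_B = 359 + 4 = 363 Hz.
B–C: Beat frequency = 24/8 = 3 Hz.
C is below B, so f_C = 363 − 3 = 360 Hz.

360 Hz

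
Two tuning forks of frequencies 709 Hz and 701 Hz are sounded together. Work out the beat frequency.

The beat frequency equals the magnitude of the frequency difference.
|709 − 701| = 8 Hz.

8 Hz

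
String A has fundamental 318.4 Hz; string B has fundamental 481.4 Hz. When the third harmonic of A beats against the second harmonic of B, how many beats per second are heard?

Third harmonic of the first: 3·318.4 = 955.2 Hz.
Second harmonic of the second: 2·481.4 = 962.8 Hz.
f_beat = |955.2 − 962.8| = 7.6 Hz.

7.6 Hz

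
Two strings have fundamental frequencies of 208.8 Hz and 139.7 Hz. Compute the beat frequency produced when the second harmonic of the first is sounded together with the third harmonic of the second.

Second harmonic of the first: 2·208.8 = 417.6 Hz.
Third harmonic of the second: 3·139.7 = 419.1 Hz.
f_beat = |417.6 − 419.1| = 1.5 Hz.

1.5 Hz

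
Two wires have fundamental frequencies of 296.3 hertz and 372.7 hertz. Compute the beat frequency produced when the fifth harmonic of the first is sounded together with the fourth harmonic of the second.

9.3 Hz

Fifth harmonic of the first: 5·296.3 = 1481.5 Hz.
Fourth harmonic of the second: 4·372.7 = 1490.8 Hz.
f_beat = |1481.5 − 1490.8| = 9.3 Hz.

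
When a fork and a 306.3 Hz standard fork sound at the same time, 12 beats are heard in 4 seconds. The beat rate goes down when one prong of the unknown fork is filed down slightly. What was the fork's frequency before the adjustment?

Beat frequency = 12/4 = 3 Hz.
|f − 306.3| = 3, so the fork was at either 303.3 Hz or 309.3 Hz.
Filing a prong removes mass and raises the fork's frequency; the adjustment raises the fork's frequency.
The beat rate fell, so the adjustment moved the fork toward 306.3 Hz — it must have started below the reference.

303.3 Hz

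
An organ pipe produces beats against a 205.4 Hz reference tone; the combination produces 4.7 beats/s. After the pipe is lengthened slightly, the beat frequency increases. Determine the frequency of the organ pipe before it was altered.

200.7 Hz

|f − 205.4| = 4.7, so the organ pipe was at either 200.7 Hz or 210.1 Hz.
A longer pipe has a lower fundamental; the adjustment lowers the organ pipe's frequency.
The beat rate rose, so the adjustment moved the organ pipe further from 205.4 Hz — it was already below the reference.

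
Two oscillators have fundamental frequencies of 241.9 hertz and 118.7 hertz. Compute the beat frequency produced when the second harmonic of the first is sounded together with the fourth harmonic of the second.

9.0 Hz

Second harmonic of the first: 2·241.9 = 483.8 Hz.
Fourth harmonic of the second: 4·118.7 = 474.8 Hz.
f_beat = |483.8 − 474.8| = 9.0 Hz.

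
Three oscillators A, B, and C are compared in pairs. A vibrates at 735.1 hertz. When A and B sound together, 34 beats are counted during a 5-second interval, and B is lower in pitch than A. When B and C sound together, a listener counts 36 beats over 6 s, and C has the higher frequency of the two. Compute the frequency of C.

A–B: Beat frequency = 34/5 = 6.8 Hz.
B is below A, so f_B = 735.1 − 6.8 = 728.3 Hz.
B–C: Beat frequency = 36/6 = 6 Hz.
C is above B, so f_C = 728.3 + 6 = 734.3 Hz.

734.3 Hz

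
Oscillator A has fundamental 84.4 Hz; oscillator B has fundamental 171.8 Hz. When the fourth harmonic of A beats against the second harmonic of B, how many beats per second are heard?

Fourth harmonic of the first: 4·84.4 = 337.6 Hz.
Second harmonic of the second: 2·171.8 = 343.6 Hz.
f_beat = |337.6 − 343.6| = 6.0 Hz.

6.0 Hz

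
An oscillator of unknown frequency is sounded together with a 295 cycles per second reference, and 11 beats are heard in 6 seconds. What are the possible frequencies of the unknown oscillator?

Beat frequency = 11/6 = 1.8333 Hz.
|f − 295| = 1.8333, so f = 295 ± 1.8333.

293.1667 Hz or 296.8333 Hz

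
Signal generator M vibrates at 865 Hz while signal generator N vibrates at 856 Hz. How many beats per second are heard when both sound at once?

The beat frequency equals the magnitude of the frequency difference.
|865 − 856| = 9 Hz.

9 Hz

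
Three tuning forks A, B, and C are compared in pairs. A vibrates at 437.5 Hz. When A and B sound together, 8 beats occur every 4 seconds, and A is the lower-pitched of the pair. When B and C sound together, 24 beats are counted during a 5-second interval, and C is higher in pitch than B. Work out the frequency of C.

444.3 Hz

A–B: Beat frequency = 8/4 = 2 Hz.
B is above A, so f_B = 437.5 + 2 = 439.5 Hz.
B–C: Beat frequency = 24/5 = 4.8 Hz.
C is above B, so f_C = 439.5 + 4.8 = 444.3 Hz.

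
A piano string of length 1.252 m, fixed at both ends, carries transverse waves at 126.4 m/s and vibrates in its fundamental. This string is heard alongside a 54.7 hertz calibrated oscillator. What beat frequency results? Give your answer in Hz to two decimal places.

For a string fixed at both ends, f_n = n·v/(2L) = 1·126.4/(2·1.252) = 50.4792 Hz.
f_beat = |50.4792 − 54.7| = 4.22 Hz.

4.22 Hz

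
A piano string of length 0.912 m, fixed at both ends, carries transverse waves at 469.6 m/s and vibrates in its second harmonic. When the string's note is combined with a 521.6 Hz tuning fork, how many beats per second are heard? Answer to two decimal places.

6.69 Hz

For a string fixed at both ends, f_n = n·v/(2L) = 2·469.6/(2·0.912) = 514.9123 Hz.
f_beat = |514.9123 − 521.6| = 6.69 Hz.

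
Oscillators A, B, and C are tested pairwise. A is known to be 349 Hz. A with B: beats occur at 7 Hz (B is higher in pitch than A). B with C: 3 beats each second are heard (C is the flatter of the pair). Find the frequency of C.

353 Hz

B is above A, so f_B = 349 + 7 = 356 Hz.
C is below B, so f_C = 356 − 3 = 353 Hz.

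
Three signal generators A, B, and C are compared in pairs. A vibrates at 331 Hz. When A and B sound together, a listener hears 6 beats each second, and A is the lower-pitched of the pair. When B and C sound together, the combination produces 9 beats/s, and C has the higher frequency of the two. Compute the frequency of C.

B is above A, so f_B = 331 + 6 = 337 Hz.
C is above B, so f_C = 337 + 9 = 346 Hz.

346 Hz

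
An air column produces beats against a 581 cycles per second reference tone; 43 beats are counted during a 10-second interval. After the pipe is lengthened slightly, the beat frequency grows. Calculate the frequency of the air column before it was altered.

Beat frequency = 43/10 = 4.3 Hz.
|f − 581| = 4.3, so the air column was at either 576.7 Hz or 585.3 Hz.
A longer pipe has a lower fundamental; the adjustment lowers the air column's frequency.
The beat rate rose, so the adjustment moved the air column further from 581 Hz — it was already below the reference.

576.7 Hz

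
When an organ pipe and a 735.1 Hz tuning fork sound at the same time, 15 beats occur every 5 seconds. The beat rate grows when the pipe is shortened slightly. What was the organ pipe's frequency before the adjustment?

Beat frequency = 15/5 = 3 Hz.
|f − 735.1| = 3, so the organ pipe was at either 732.1 Hz or 738.1 Hz.
A shorter pipe has a higher fundamental; the adjustment raises the organ pipe's frequency.
The beat rate rose, so the adjustment moved the organ pipe further from 735.1 Hz — it was already above the reference.

738.1 Hz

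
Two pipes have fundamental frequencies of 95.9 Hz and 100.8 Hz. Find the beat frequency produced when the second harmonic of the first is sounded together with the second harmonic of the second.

Second harmonic of the first: 2·95.9 = 191.8 Hz.
Second harmonic of the second: 2·100.8 = 201.6 Hz.
f_beat = |191.8 − 201.6| = 9.8 Hz.

9.8 Hz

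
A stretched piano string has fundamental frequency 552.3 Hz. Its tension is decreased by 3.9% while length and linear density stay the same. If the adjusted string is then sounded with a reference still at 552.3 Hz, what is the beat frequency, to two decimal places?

10.88 Hz

For a string, f ∝ √T, so the new frequency is 552.3·√0.961 = 541.4230 Hz.
f_beat = |541.4230 − 552.3| = 10.88 Hz.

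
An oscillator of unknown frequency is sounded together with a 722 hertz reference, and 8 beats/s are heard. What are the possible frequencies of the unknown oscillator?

714 Hz or 730 Hz

|f − 722| = 8, so f = 722 ± 8.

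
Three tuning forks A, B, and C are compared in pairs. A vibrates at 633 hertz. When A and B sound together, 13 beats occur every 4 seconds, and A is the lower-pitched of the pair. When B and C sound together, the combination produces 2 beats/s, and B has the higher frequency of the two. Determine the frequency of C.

A–B: Beat frequency = 13/4 = 3.25 Hz.
B is above A, so f_B = 633 + 3.25 = 636.25 Hz.
C is below B, so f_C = 636.25 − 2 = 634.25 Hz.

634.25 Hz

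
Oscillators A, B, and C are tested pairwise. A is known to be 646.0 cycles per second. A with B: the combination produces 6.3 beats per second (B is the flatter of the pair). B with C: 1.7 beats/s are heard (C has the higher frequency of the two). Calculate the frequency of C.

B is below A, so f_B = 646.0 − 6.3 = 639.7 Hz.
C is above B, so f_C = 639.7 + 1.7 = 641.4 Hz.

641.4 Hz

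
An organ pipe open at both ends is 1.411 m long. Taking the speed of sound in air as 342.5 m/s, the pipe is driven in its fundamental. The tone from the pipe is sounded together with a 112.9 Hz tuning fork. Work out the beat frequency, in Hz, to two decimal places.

8.47 Hz

Open pipe: f_n = n·v/(2L) = 1·342.5/(2·1.411) = 121.3678 Hz.
f_beat = |121.3678 − 112.9| = 8.47 Hz.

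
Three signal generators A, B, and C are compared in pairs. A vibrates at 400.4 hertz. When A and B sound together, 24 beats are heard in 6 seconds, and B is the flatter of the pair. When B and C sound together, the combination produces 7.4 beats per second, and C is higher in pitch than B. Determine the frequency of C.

403.8 Hz

A–B: Beat frequency = 24/6 = 4 Hz.
B is below A, so f_B = 400.4 − 4 = 396.4 Hz.
C is above B, so f_C = 396.4 + 7.4 = 403.8 Hz.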